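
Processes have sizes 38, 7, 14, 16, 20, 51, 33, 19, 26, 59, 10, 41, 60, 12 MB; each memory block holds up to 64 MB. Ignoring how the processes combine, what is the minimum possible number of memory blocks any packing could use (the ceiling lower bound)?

7 memory blocks

Total size = 38 + 7 + 14 + 16 + 20 + 51 + 33 + 19 + 26 + 59 + 10 + 41 + 60 + 12 = 406 MB.
⌈406 / 64⌉ = 7.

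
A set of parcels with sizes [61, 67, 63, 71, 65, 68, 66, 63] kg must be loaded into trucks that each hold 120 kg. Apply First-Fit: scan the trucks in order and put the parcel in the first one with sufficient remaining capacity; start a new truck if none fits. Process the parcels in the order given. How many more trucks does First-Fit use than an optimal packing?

First-Fit: [61] [67] [63] [71] [65] [68] [66] [63] → 8 trucks.
8 parcels exceed 60 kg (half the capacity), and no two of those can share a truck, so at least 8 trucks are needed.
So 8 is already optimal.

0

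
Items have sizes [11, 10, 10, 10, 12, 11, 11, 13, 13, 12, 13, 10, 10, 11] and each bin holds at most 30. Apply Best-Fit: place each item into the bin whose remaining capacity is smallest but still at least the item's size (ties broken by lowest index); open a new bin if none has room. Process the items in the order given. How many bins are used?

7

bin 1: place 11, 19 left
bin 1: place 10, 9 left
bin 2: place 10, 20 left
bin 2: place 10, 10 left
bin 3: place 12, 18 left
bin 3: place 11, 7 left
bin 4: place 11, 19 left
bin 4: place 13, 6 left
bin 5: place 13, 17 left
bin 5: place 12, 5 left
bin 6: place 13, 17 left
bin 2: place 10, 0 left
bin 6: place 10, 7 left
bin 7: place 11, 19 left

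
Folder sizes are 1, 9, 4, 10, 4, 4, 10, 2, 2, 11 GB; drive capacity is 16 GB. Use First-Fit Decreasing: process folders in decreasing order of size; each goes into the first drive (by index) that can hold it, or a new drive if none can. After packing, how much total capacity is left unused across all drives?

Sorted descending: 11, 10, 10, 9, 4, 4, 4, 2, 2, 1.
drive 1: place 11 GB, 5 GB left
drive 2: place 10 GB, 6 GB left
drive 3: place 10 GB, 6 GB left
drive 4: place 9 GB, 7 GB left
drive 1: place 4 GB, 1 GB left
drive 2: place 4 GB, 2 GB left
drive 3: place 4 GB, 2 GB left
drive 2: place 2 GB, 0 GB left
drive 3: place 2 GB, 0 GB left
drive 1: place 1 GB, 0 GB left
4 drives × 16 GB = 64 GB; used 57 GB; unused 7 GB.

7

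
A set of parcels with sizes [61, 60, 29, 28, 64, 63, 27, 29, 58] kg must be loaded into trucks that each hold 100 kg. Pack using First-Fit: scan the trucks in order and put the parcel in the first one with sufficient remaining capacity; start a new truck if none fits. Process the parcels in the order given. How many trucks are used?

61 kg → truck 1 (remaining 39 kg)
60 kg → truck 2 (remaining 40 kg)
29 kg → truck 1 (remaining 10 kg)
28 kg → truck 2 (remaining 12 kg)
64 kg → truck 3 (remaining 36 kg)
63 kg → truck 4 (remaining 37 kg)
27 kg → truck 3 (remaining 9 kg)
29 kg → truck 4 (remaining 8 kg)
58 kg → truck 5 (remaining 42 kg)

5 trucks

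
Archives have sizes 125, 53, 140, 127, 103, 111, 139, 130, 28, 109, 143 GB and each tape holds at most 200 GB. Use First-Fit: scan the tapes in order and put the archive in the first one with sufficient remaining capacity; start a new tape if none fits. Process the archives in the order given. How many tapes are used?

9 tapes

125 GB → tape 1 (remaining 75 GB)
53 GB → tape 1 (remaining 22 GB)
140 GB → tape 2 (remaining 60 GB)
127 GB → tape 3 (remaining 73 GB)
103 GB → tape 4 (remaining 97 GB)
111 GB → tape 5 (remaining 89 GB)
139 GB → tape 6 (remaining 61 GB)
130 GB → tape 7 (remaining 70 GB)
28 GB → tape 2 (remaining 32 GB)
109 GB → tape 8 (remaining 91 GB)
143 GB → tape 9 (remaining 57 GB)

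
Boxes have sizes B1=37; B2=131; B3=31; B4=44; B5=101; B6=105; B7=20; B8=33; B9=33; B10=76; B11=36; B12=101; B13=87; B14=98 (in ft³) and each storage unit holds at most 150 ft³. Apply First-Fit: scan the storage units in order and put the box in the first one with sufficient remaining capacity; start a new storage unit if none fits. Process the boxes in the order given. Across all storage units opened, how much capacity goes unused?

B1 (37 ft³) → storage unit 1 (remaining 113 ft³)
B2 (131 ft³) → storage unit 2 (remaining 19 ft³)
B3 (31 ft³) → storage unit 1 (remaining 82 ft³)
B4 (44 ft³) → storage unit 1 (remaining 38 ft³)
B5 (101 ft³) → storage unit 3 (remaining 49 ft³)
B6 (105 ft³) → storage unit 4 (remaining 45 ft³)
B7 (20 ft³) → storage unit 1 (remaining 18 ft³)
B8 (33 ft³) → storage unit 3 (remaining 16 ft³)
B9 (33 ft³) → storage unit 4 (remaining 12 ft³)
B10 (76 ft³) → storage unit 5 (remaining 74 ft³)
B11 (36 ft³) → storage unit 5 (remaining 38 ft³)
B12 (101 ft³) → storage unit 6 (remaining 49 ft³)
B13 (87 ft³) → storage unit 7 (remaining 63 ft³)
B14 (98 ft³) → storage unit 8 (remaining 52 ft³)
8 storage units × 150 ft³ = 1200 ft³; used 933 ft³; unused 267 ft³.

267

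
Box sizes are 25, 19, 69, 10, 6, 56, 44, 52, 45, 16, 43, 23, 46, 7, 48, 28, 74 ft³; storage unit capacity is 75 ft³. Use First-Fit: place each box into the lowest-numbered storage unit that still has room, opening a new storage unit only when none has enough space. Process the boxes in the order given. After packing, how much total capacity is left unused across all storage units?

139

Put 25 ft³ in storage unit 1; 50 ft³ remain.
Put 19 ft³ in storage unit 1; 31 ft³ remain.
Put 69 ft³ in storage unit 2; 6 ft³ remain.
Put 10 ft³ in storage unit 1; 21 ft³ remain.
Put 6 ft³ in storage unit 1; 15 ft³ remain.
Put 56 ft³ in storage unit 3; 19 ft³ remain.
Put 44 ft³ in storage unit 4; 31 ft³ remain.
Put 52 ft³ in storage unit 5; 23 ft³ remain.
Put 45 ft³ in storage unit 6; 30 ft³ remain.
Put 16 ft³ in storage unit 3; 3 ft³ remain.
Put 43 ft³ in storage unit 7; 32 ft³ remain.
Put 23 ft³ in storage unit 4; 8 ft³ remain.
Put 46 ft³ in storage unit 8; 29 ft³ remain.
Put 7 ft³ in storage unit 1; 8 ft³ remain.
Put 48 ft³ in storage unit 9; 27 ft³ remain.
Put 28 ft³ in storage unit 6; 2 ft³ remain.
Put 74 ft³ in storage unit 10; 1 ft³ remain.
10 storage units × 75 ft³ = 750 ft³; used 611 ft³; unused 139 ft³.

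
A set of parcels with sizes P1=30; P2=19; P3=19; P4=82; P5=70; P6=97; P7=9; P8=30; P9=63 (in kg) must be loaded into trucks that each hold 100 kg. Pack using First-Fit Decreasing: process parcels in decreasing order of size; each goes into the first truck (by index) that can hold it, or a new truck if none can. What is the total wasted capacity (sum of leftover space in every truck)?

Sorted descending: 97, 82, 70, 63, 30, 30, 19, 19, 9.
97 kg → truck 1 (remaining 3 kg)
82 kg → truck 2 (remaining 18 kg)
70 kg → truck 3 (remaining 30 kg)
63 kg → truck 4 (remaining 37 kg)
30 kg → truck 3 (remaining 0 kg)
30 kg → truck 4 (remaining 7 kg)
19 kg → truck 5 (remaining 81 kg)
19 kg → truck 5 (remaining 62 kg)
9 kg → truck 2 (remaining 9 kg)
5 trucks × 100 kg = 500 kg; used 419 kg; unused 81 kg.

81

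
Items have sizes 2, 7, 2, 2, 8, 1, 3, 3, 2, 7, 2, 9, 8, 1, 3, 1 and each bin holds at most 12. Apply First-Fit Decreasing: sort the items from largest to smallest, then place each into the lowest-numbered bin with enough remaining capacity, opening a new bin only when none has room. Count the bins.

6

Sorted descending: 9, 8, 8, 7, 7, 3, 3, 3, 2, 2, 2, 2, 2, 1, 1, 1.
9 → bin 1 (remaining 3)
8 → bin 2 (remaining 4)
8 → bin 3 (remaining 4)
7 → bin 4 (remaining 5)
7 → bin 5 (remaining 5)
3 → bin 1 (remaining 0)
3 → bin 2 (remaining 1)
3 → bin 3 (remaining 1)
2 → bin 4 (remaining 3)
2 → bin 4 (remaining 1)
2 → bin 5 (remaining 3)
2 → bin 5 (remaining 1)
2 → bin 6 (remaining 10)
1 → bin 2 (remaining 0)
1 → bin 3 (remaining 0)
1 → bin 4 (remaining 0)
Final bins: [9,3] [8,3,1] [8,3,1] [7,2,2,1] [7,2,2] [2].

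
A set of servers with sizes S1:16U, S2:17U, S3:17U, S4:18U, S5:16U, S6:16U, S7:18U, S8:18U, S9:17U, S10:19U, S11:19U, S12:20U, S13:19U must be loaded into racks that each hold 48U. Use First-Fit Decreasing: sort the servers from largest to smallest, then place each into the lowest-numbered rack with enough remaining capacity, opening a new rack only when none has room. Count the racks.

Sorted descending: 20, 19, 19, 19, 18, 18, 18, 17, 17, 17, 16, 16, 16.
20U → rack 1 (remaining 28U)
19U → rack 1 (remaining 9U)
19U → rack 2 (remaining 29U)
19U → rack 2 (remaining 10U)
18U → rack 3 (remaining 30U)
18U → rack 3 (remaining 12U)
18U → rack 4 (remaining 30U)
17U → rack 4 (remaining 13U)
17U → rack 5 (remaining 31U)
17U → rack 5 (remaining 14U)
16U → rack 6 (remaining 32U)
16U → rack 6 (remaining 16U)
16U → rack 6 (remaining 0U)
Final racks: [20,19] [19,19] [18,18] [18,17] [17,17] [16,16,16].

6 racks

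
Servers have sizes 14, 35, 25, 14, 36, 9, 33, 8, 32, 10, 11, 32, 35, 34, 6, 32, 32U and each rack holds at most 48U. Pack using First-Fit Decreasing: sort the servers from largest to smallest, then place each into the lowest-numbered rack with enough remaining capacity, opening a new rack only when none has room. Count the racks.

Sorted descending: 36, 35, 35, 34, 33, 32, 32, 32, 32, 25, 14, 14, 11, 10, 9, 8, 6.
36U → rack 1 (remaining 12U)
35U → rack 2 (remaining 13U)
35U → rack 3 (remaining 13U)
34U → rack 4 (remaining 14U)
33U → rack 5 (remaining 15U)
32U → rack 6 (remaining 16U)
32U → rack 7 (remaining 16U)
32U → rack 8 (remaining 16U)
32U → rack 9 (remaining 16U)
25U → rack 10 (remaining 23U)
14U → rack 4 (remaining 0U)
14U → rack 5 (remaining 1U)
11U → rack 1 (remaining 1U)
10U → rack 2 (remaining 3U)
9U → rack 3 (remaining 4U)
8U → rack 6 (remaining 8U)
6U → rack 6 (remaining 2U)
Final racks: [36,11] [35,10] [35,9] [34,14] [33,14] [32,8,6] [32] [32] [32] [25].

10 racks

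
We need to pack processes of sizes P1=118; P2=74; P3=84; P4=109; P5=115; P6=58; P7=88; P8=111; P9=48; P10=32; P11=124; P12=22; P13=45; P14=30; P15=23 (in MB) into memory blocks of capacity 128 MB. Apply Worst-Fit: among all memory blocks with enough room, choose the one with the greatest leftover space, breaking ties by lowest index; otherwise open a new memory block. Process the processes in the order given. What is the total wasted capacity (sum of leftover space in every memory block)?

Put P1 (118 MB) in memory block 1; 10 MB remain.
Put P2 (74 MB) in memory block 2; 54 MB remain.
Put P3 (84 MB) in memory block 3; 44 MB remain.
Put P4 (109 MB) in memory block 4; 19 MB remain.
Put P5 (115 MB) in memory block 5; 13 MB remain.
Put P6 (58 MB) in memory block 6; 70 MB remain.
Put P7 (88 MB) in memory block 7; 40 MB remain.
Put P8 (111 MB) in memory block 8; 17 MB remain.
Put P9 (48 MB) in memory block 6; 22 MB remain.
Put P10 (32 MB) in memory block 2; 22 MB remain.
Put P11 (124 MB) in memory block 9; 4 MB remain.
Put P12 (22 MB) in memory block 3; 22 MB remain.
Put P13 (45 MB) in memory block 10; 83 MB remain.
Put P14 (30 MB) in memory block 10; 53 MB remain.
Put P15 (23 MB) in memory block 10; 30 MB remain.
10 memory blocks × 128 MB = 1280 MB; used 1081 MB; unused 199 MB.

199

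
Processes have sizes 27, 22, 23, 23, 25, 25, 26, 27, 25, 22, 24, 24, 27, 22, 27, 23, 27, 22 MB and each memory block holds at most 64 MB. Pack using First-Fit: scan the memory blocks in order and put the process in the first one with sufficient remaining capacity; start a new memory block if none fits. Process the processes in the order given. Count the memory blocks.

9

Put 27 MB in memory block 1; 37 MB remain.
Put 22 MB in memory block 1; 15 MB remain.
Put 23 MB in memory block 2; 41 MB remain.
Put 23 MB in memory block 2; 18 MB remain.
Put 25 MB in memory block 3; 39 MB remain.
Put 25 MB in memory block 3; 14 MB remain.
Put 26 MB in memory block 4; 38 MB remain.
Put 27 MB in memory block 4; 11 MB remain.
Put 25 MB in memory block 5; 39 MB remain.
Put 22 MB in memory block 5; 17 MB remain.
Put 24 MB in memory block 6; 40 MB remain.
Put 24 MB in memory block 6; 16 MB remain.
Put 27 MB in memory block 7; 37 MB remain.
Put 22 MB in memory block 7; 15 MB remain.
Put 27 MB in memory block 8; 37 MB remain.
Put 23 MB in memory block 8; 14 MB remain.
Put 27 MB in memory block 9; 37 MB remain.
Put 22 MB in memory block 9; 15 MB remain.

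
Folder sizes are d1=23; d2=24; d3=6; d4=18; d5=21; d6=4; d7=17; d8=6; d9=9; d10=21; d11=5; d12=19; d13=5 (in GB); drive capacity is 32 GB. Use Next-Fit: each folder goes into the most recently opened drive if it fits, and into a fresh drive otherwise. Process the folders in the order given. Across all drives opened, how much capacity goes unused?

d1 (23 GB) → drive 1 (remaining 9 GB)
d2 (24 GB) → drive 2 (remaining 8 GB)
d3 (6 GB) → drive 2 (remaining 2 GB)
d4 (18 GB) → drive 3 (remaining 14 GB)
d5 (21 GB) → drive 4 (remaining 11 GB)
d6 (4 GB) → drive 4 (remaining 7 GB)
d7 (17 GB) → drive 5 (remaining 15 GB)
d8 (6 GB) → drive 5 (remaining 9 GB)
d9 (9 GB) → drive 5 (remaining 0 GB)
d10 (21 GB) → drive 6 (remaining 11 GB)
d11 (5 GB) → drive 6 (remaining 6 GB)
d12 (19 GB) → drive 7 (remaining 13 GB)
d13 (5 GB) → drive 7 (remaining 8 GB)
7 drives × 32 GB = 224 GB; used 178 GB; unused 46 GB.

46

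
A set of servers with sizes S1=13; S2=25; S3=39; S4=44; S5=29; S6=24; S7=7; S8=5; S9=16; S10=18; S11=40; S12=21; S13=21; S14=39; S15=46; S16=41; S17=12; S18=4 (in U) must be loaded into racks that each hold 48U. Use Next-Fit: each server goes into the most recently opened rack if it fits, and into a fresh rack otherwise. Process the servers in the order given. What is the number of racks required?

Put S1 (13U) in rack 1; 35U remain.
Put S2 (25U) in rack 1; 10U remain.
Put S3 (39U) in rack 2; 9U remain.
Put S4 (44U) in rack 3; 4U remain.
Put S5 (29U) in rack 4; 19U remain.
Put S6 (24U) in rack 5; 24U remain.
Put S7 (7U) in rack 5; 17U remain.
Put S8 (5U) in rack 5; 12U remain.
Put S9 (16U) in rack 6; 32U remain.
Put S10 (18U) in rack 6; 14U remain.
Put S11 (40U) in rack 7; 8U remain.
Put S12 (21U) in rack 8; 27U remain.
Put S13 (21U) in rack 8; 6U remain.
Put S14 (39U) in rack 9; 9U remain.
Put S15 (46U) in rack 10; 2U remain.
Put S16 (41U) in rack 11; 7U remain.
Put S17 (12U) in rack 12; 36U remain.
Put S18 (4U) in rack 12; 32U remain.
Final racks: [13,25] [39] [44] [29] [24,7,5] [16,18] [40] [21,21] [39] [46] [41] [12,4].

12 racks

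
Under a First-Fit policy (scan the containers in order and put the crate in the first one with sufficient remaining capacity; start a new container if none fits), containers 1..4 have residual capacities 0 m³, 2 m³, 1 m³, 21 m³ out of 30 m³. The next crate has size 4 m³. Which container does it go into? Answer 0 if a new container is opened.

4

Containers with room: container 4 (21 m³).
The first with room is container 4.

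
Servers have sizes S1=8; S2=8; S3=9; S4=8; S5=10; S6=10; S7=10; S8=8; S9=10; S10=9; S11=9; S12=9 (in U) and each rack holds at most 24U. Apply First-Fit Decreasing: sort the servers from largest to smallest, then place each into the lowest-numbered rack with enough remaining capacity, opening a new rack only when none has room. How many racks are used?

Sorted descending: 10, 10, 10, 10, 9, 9, 9, 9, 8, 8, 8, 8.
Put 10U in rack 1; 14U remain.
Put 10U in rack 1; 4U remain.
Put 10U in rack 2; 14U remain.
Put 10U in rack 2; 4U remain.
Put 9U in rack 3; 15U remain.
Put 9U in rack 3; 6U remain.
Put 9U in rack 4; 15U remain.
Put 9U in rack 4; 6U remain.
Put 8U in rack 5; 16U remain.
Put 8U in rack 5; 8U remain.
Put 8U in rack 5; 0U remain.
Put 8U in rack 6; 16U remain.
Final racks: [10,10] [10,10] [9,9] [9,9] [8,8,8] [8].

6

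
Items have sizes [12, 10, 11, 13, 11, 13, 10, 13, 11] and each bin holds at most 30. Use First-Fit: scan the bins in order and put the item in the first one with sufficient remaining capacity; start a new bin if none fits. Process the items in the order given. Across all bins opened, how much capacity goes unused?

Put 12 in bin 1; 18 remain.
Put 10 in bin 1; 8 remain.
Put 11 in bin 2; 19 remain.
Put 13 in bin 2; 6 remain.
Put 11 in bin 3; 19 remain.
Put 13 in bin 3; 6 remain.
Put 10 in bin 4; 20 remain.
Put 13 in bin 4; 7 remain.
Put 11 in bin 5; 19 remain.
5 bins × 30 = 150; used 104; unused 46.

46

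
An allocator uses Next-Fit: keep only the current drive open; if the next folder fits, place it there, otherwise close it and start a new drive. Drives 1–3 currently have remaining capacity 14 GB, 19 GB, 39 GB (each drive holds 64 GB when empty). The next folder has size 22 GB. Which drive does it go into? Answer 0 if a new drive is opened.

Next-Fit only looks at drive 3, which has 39 GB free.
22 GB fits there.

3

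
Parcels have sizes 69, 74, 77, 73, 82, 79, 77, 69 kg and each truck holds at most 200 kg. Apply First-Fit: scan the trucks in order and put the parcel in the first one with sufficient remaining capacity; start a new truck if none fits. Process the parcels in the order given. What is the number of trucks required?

4 trucks

Put 69 kg in truck 1; 131 kg remain.
Put 74 kg in truck 1; 57 kg remain.
Put 77 kg in truck 2; 123 kg remain.
Put 73 kg in truck 2; 50 kg remain.
Put 82 kg in truck 3; 118 kg remain.
Put 79 kg in truck 3; 39 kg remain.
Put 77 kg in truck 4; 123 kg remain.
Put 69 kg in truck 4; 54 kg remain.
Final trucks: [69,74] [77,73] [82,79] [77,69].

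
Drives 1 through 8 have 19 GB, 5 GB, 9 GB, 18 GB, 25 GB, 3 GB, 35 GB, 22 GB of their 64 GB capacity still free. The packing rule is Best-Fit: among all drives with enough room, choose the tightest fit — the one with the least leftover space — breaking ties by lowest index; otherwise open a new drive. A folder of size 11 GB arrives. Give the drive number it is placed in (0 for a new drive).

Drives with room: drive 1 (19 GB), drive 4 (18 GB), drive 5 (25 GB), drive 7 (35 GB), drive 8 (22 GB).
Tightest fit is drive 4 with 18 GB free.

4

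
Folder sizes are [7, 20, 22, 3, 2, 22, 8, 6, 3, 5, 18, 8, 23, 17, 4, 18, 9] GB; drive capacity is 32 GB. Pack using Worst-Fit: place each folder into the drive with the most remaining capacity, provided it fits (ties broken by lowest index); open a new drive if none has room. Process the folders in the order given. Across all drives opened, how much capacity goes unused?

29

drive 1: place 7 GB, 25 GB left
drive 1: place 20 GB, 5 GB left
drive 2: place 22 GB, 10 GB left
drive 2: place 3 GB, 7 GB left
drive 2: place 2 GB, 5 GB left
drive 3: place 22 GB, 10 GB left
drive 3: place 8 GB, 2 GB left
drive 4: place 6 GB, 26 GB left
drive 4: place 3 GB, 23 GB left
drive 4: place 5 GB, 18 GB left
drive 4: place 18 GB, 0 GB left
drive 5: place 8 GB, 24 GB left
drive 5: place 23 GB, 1 GB left
drive 6: place 17 GB, 15 GB left
drive 6: place 4 GB, 11 GB left
drive 7: place 18 GB, 14 GB left
drive 7: place 9 GB, 5 GB left
7 drives × 32 GB = 224 GB; used 195 GB; unused 29 GB.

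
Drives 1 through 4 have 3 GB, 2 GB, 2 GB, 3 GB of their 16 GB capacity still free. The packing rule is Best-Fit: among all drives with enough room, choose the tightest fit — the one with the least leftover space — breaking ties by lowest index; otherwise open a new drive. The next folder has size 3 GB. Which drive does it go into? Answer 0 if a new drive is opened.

Drives with room: drive 1 (3 GB), drive 4 (3 GB).
Tightest fit is drive 1 with 3 GB free.

1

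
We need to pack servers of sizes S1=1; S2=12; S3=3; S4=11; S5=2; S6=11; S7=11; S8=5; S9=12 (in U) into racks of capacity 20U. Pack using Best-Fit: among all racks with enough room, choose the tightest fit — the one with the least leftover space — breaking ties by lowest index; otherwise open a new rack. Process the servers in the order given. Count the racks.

S1 (1U) → rack 1 (remaining 19U)
S2 (12U) → rack 1 (remaining 7U)
S3 (3U) → rack 1 (remaining 4U)
S4 (11U) → rack 2 (remaining 9U)
S5 (2U) → rack 1 (remaining 2U)
S6 (11U) → rack 3 (remaining 9U)
S7 (11U) → rack 4 (remaining 9U)
S8 (5U) → rack 2 (remaining 4U)
S9 (12U) → rack 5 (remaining 8U)

5 racks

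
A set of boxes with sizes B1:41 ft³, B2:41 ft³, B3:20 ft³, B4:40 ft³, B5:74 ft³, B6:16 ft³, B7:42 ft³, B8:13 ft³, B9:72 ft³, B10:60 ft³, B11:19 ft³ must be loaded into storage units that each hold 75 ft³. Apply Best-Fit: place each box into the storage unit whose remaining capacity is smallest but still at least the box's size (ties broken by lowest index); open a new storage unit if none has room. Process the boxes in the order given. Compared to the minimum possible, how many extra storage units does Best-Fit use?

Best-Fit: [41,20,13] [41,16] [40] [74] [42,19] [72] [60] → 7 storage units.
7 boxes exceed 37.5 ft³ (half the capacity), and no two of those can share a storage unit, so at least 7 storage units are needed.
So 7 is already optimal.

0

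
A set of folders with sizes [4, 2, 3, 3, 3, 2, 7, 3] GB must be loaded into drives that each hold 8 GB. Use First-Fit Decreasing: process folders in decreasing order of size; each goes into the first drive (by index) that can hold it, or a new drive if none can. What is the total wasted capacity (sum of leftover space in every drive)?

Sorted descending: 7, 4, 3, 3, 3, 3, 2, 2.
drive 1: place 7 GB, 1 GB left
drive 2: place 4 GB, 4 GB left
drive 2: place 3 GB, 1 GB left
drive 3: place 3 GB, 5 GB left
drive 3: place 3 GB, 2 GB left
drive 4: place 3 GB, 5 GB left
drive 3: place 2 GB, 0 GB left
drive 4: place 2 GB, 3 GB left
4 drives × 8 GB = 32 GB; used 27 GB; unused 5 GB.

5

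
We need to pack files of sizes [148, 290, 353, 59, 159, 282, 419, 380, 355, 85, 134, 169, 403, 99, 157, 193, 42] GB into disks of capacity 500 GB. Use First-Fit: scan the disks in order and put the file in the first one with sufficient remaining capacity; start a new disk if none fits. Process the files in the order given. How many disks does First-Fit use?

9

148 GB → disk 1 (remaining 352 GB)
290 GB → disk 1 (remaining 62 GB)
353 GB → disk 2 (remaining 147 GB)
59 GB → disk 1 (remaining 3 GB)
159 GB → disk 3 (remaining 341 GB)
282 GB → disk 3 (remaining 59 GB)
419 GB → disk 4 (remaining 81 GB)
380 GB → disk 5 (remaining 120 GB)
355 GB → disk 6 (remaining 145 GB)
85 GB → disk 2 (remaining 62 GB)
134 GB → disk 6 (remaining 11 GB)
169 GB → disk 7 (remaining 331 GB)
403 GB → disk 8 (remaining 97 GB)
99 GB → disk 5 (remaining 21 GB)
157 GB → disk 7 (remaining 174 GB)
193 GB → disk 9 (remaining 307 GB)
42 GB → disk 2 (remaining 20 GB)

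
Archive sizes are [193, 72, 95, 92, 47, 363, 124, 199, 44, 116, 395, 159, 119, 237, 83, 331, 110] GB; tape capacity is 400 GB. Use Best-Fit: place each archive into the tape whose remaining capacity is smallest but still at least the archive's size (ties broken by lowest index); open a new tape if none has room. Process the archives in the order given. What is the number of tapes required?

Put 193 GB in tape 1; 207 GB remain.
Put 72 GB in tape 1; 135 GB remain.
Put 95 GB in tape 1; 40 GB remain.
Put 92 GB in tape 2; 308 GB remain.
Put 47 GB in tape 2; 261 GB remain.
Put 363 GB in tape 3; 37 GB remain.
Put 124 GB in tape 2; 137 GB remain.
Put 199 GB in tape 4; 201 GB remain.
Put 44 GB in tape 2; 93 GB remain.
Put 116 GB in tape 4; 85 GB remain.
Put 395 GB in tape 5; 5 GB remain.
Put 159 GB in tape 6; 241 GB remain.
Put 119 GB in tape 6; 122 GB remain.
Put 237 GB in tape 7; 163 GB remain.
Put 83 GB in tape 4; 2 GB remain.
Put 331 GB in tape 8; 69 GB remain.
Put 110 GB in tape 6; 12 GB remain.

8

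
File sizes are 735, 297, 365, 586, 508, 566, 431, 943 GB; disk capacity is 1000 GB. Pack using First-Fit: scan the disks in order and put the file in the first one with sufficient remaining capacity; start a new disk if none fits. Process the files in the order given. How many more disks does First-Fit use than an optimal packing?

1

First-Fit: [735] [297,365] [586] [508,431] [566] [943] → 6 disks.
Total size 4431 GB; any packing needs at least ⌈4431/1000⌉ = 5 disks.
An optimal packing achieves that bound: [943] [735] [586,365] [566,431] [508,297] → 5 disks.
Excess: 6 − 5 = 1.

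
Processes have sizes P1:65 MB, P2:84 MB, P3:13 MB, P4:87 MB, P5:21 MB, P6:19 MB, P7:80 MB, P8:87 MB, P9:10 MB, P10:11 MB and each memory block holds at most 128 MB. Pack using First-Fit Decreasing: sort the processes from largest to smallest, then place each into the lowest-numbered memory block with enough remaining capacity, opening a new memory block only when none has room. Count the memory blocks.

Sorted descending: 87, 87, 84, 80, 65, 21, 19, 13, 11, 10.
Put 87 MB in memory block 1; 41 MB remain.
Put 87 MB in memory block 2; 41 MB remain.
Put 84 MB in memory block 3; 44 MB remain.
Put 80 MB in memory block 4; 48 MB remain.
Put 65 MB in memory block 5; 63 MB remain.
Put 21 MB in memory block 1; 20 MB remain.
Put 19 MB in memory block 1; 1 MB remain.
Put 13 MB in memory block 2; 28 MB remain.
Put 11 MB in memory block 2; 17 MB remain.
Put 10 MB in memory block 2; 7 MB remain.

5 memory blocks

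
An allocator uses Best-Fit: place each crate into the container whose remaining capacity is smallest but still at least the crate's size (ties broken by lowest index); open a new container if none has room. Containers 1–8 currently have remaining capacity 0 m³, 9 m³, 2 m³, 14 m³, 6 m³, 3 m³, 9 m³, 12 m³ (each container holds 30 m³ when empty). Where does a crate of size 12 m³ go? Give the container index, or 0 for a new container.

8

Containers with room: container 4 (14 m³), container 8 (12 m³).
Tightest fit is container 8 with 12 m³ free.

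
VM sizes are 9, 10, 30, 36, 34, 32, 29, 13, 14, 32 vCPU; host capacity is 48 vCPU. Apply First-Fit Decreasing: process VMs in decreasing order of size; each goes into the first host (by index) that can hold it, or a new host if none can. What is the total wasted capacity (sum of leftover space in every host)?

49

Sorted descending: 36, 34, 32, 32, 30, 29, 14, 13, 10, 9.
host 1: place 36 vCPU, 12 vCPU left
host 2: place 34 vCPU, 14 vCPU left
host 3: place 32 vCPU, 16 vCPU left
host 4: place 32 vCPU, 16 vCPU left
host 5: place 30 vCPU, 18 vCPU left
host 6: place 29 vCPU, 19 vCPU left
host 2: place 14 vCPU, 0 vCPU left
host 3: place 13 vCPU, 3 vCPU left
host 1: place 10 vCPU, 2 vCPU left
host 4: place 9 vCPU, 7 vCPU left
6 hosts × 48 vCPU = 288 vCPU; used 239 vCPU; unused 49 vCPU.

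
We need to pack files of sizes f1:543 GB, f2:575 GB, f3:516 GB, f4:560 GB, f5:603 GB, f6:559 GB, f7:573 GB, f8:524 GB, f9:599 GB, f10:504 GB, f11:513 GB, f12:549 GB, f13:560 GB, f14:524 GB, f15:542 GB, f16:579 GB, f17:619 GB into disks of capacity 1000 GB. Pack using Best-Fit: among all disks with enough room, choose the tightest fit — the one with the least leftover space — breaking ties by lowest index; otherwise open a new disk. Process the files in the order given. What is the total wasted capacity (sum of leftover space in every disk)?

7558

f1 (543 GB) → disk 1 (remaining 457 GB)
f2 (575 GB) → disk 2 (remaining 425 GB)
f3 (516 GB) → disk 3 (remaining 484 GB)
f4 (560 GB) → disk 4 (remaining 440 GB)
f5 (603 GB) → disk 5 (remaining 397 GB)
f6 (559 GB) → disk 6 (remaining 441 GB)
f7 (573 GB) → disk 7 (remaining 427 GB)
f8 (524 GB) → disk 8 (remaining 476 GB)
f9 (599 GB) → disk 9 (remaining 401 GB)
f10 (504 GB) → disk 10 (remaining 496 GB)
f11 (513 GB) → disk 11 (remaining 487 GB)
f12 (549 GB) → disk 12 (remaining 451 GB)
f13 (560 GB) → disk 13 (remaining 440 GB)
f14 (524 GB) → disk 14 (remaining 476 GB)
f15 (542 GB) → disk 15 (remaining 458 GB)
f16 (579 GB) → disk 16 (remaining 421 GB)
f17 (619 GB) → disk 17 (remaining 381 GB)
17 disks × 1000 GB = 17000 GB; used 9442 GB; unused 7558 GB.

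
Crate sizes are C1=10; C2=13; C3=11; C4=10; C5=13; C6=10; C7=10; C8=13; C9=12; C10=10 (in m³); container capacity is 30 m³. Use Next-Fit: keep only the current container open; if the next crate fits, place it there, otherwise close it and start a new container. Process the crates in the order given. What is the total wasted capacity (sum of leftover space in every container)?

38

Put C1 (10 m³) in container 1; 20 m³ remain.
Put C2 (13 m³) in container 1; 7 m³ remain.
Put C3 (11 m³) in container 2; 19 m³ remain.
Put C4 (10 m³) in container 2; 9 m³ remain.
Put C5 (13 m³) in container 3; 17 m³ remain.
Put C6 (10 m³) in container 3; 7 m³ remain.
Put C7 (10 m³) in container 4; 20 m³ remain.
Put C8 (13 m³) in container 4; 7 m³ remain.
Put C9 (12 m³) in container 5; 18 m³ remain.
Put C10 (10 m³) in container 5; 8 m³ remain.
5 containers × 30 m³ = 150 m³; used 112 m³; unused 38 m³.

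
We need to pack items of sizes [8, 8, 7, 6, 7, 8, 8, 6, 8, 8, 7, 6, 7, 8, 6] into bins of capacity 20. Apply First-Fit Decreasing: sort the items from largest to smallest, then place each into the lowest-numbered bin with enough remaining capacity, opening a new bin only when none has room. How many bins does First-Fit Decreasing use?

7

Sorted descending: 8, 8, 8, 8, 8, 8, 8, 7, 7, 7, 7, 6, 6, 6, 6.
8 → bin 1 (remaining 12)
8 → bin 1 (remaining 4)
8 → bin 2 (remaining 12)
8 → bin 2 (remaining 4)
8 → bin 3 (remaining 12)
8 → bin 3 (remaining 4)
8 → bin 4 (remaining 12)
7 → bin 4 (remaining 5)
7 → bin 5 (remaining 13)
7 → bin 5 (remaining 6)
7 → bin 6 (remaining 13)
6 → bin 5 (remaining 0)
6 → bin 6 (remaining 7)
6 → bin 6 (remaining 1)
6 → bin 7 (remaining 14)
Final bins: [8,8] [8,8] [8,8] [8,7] [7,7,6] [7,6,6] [6].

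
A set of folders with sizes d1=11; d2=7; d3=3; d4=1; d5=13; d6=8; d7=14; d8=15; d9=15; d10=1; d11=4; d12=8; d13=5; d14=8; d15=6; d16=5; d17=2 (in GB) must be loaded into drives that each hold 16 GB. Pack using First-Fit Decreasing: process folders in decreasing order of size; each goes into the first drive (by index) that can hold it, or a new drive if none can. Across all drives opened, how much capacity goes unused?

Sorted descending: 15, 15, 14, 13, 11, 8, 8, 8, 7, 6, 5, 5, 4, 3, 2, 1, 1.
drive 1: place 15 GB, 1 GB left
drive 2: place 15 GB, 1 GB left
drive 3: place 14 GB, 2 GB left
drive 4: place 13 GB, 3 GB left
drive 5: place 11 GB, 5 GB left
drive 6: place 8 GB, 8 GB left
drive 6: place 8 GB, 0 GB left
drive 7: place 8 GB, 8 GB left
drive 7: place 7 GB, 1 GB left
drive 8: place 6 GB, 10 GB left
drive 5: place 5 GB, 0 GB left
drive 8: place 5 GB, 5 GB left
drive 8: place 4 GB, 1 GB left
drive 4: place 3 GB, 0 GB left
drive 3: place 2 GB, 0 GB left
drive 1: place 1 GB, 0 GB left
drive 2: place 1 GB, 0 GB left
8 drives × 16 GB = 128 GB; used 126 GB; unused 2 GB.

2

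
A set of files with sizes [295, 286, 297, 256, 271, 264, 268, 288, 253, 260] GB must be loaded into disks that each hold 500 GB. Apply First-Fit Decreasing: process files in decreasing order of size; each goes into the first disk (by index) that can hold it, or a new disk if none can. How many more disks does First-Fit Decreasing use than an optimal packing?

First-Fit Decreasing: [297] [295] [288] [286] [271] [268] [264] [260] [256] [253] → 10 disks.
10 files exceed 250 GB (half the capacity), and no two of those can share a disk, so at least 10 disks are needed.
So 10 is already optimal.

0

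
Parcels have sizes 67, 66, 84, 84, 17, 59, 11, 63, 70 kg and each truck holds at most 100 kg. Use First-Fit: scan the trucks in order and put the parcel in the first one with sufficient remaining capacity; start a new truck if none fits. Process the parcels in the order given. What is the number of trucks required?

7

67 kg → truck 1 (remaining 33 kg)
66 kg → truck 2 (remaining 34 kg)
84 kg → truck 3 (remaining 16 kg)
84 kg → truck 4 (remaining 16 kg)
17 kg → truck 1 (remaining 16 kg)
59 kg → truck 5 (remaining 41 kg)
11 kg → truck 1 (remaining 5 kg)
63 kg → truck 6 (remaining 37 kg)
70 kg → truck 7 (remaining 30 kg)
Final trucks: [67,17,11] [66] [84] [84] [59] [63] [70].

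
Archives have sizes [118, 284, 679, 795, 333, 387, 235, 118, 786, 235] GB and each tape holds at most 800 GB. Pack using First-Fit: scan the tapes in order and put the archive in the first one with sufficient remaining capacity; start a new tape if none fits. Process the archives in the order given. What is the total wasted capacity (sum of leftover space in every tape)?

830

Put 118 GB in tape 1; 682 GB remain.
Put 284 GB in tape 1; 398 GB remain.
Put 679 GB in tape 2; 121 GB remain.
Put 795 GB in tape 3; 5 GB remain.
Put 333 GB in tape 1; 65 GB remain.
Put 387 GB in tape 4; 413 GB remain.
Put 235 GB in tape 4; 178 GB remain.
Put 118 GB in tape 2; 3 GB remain.
Put 786 GB in tape 5; 14 GB remain.
Put 235 GB in tape 6; 565 GB remain.
6 tapes × 800 GB = 4800 GB; used 3970 GB; unused 830 GB.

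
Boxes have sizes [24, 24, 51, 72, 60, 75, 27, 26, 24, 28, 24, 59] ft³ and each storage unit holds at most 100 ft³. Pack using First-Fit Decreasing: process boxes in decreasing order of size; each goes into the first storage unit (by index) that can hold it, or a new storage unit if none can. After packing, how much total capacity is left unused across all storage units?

Sorted descending: 75, 72, 60, 59, 51, 28, 27, 26, 24, 24, 24, 24.
75 ft³ → storage unit 1 (remaining 25 ft³)
72 ft³ → storage unit 2 (remaining 28 ft³)
60 ft³ → storage unit 3 (remaining 40 ft³)
59 ft³ → storage unit 4 (remaining 41 ft³)
51 ft³ → storage unit 5 (remaining 49 ft³)
28 ft³ → storage unit 2 (remaining 0 ft³)
27 ft³ → storage unit 3 (remaining 13 ft³)
26 ft³ → storage unit 4 (remaining 15 ft³)
24 ft³ → storage unit 1 (remaining 1 ft³)
24 ft³ → storage unit 5 (remaining 25 ft³)
24 ft³ → storage unit 5 (remaining 1 ft³)
24 ft³ → storage unit 6 (remaining 76 ft³)
6 storage units × 100 ft³ = 600 ft³; used 494 ft³; unused 106 ft³.

106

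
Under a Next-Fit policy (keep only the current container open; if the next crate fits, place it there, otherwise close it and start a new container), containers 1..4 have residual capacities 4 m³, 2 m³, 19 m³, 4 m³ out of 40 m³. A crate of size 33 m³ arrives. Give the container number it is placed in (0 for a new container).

Next-Fit only looks at container 4, which has 4 m³ free.
33 m³ does not fit, so a new container is opened.

0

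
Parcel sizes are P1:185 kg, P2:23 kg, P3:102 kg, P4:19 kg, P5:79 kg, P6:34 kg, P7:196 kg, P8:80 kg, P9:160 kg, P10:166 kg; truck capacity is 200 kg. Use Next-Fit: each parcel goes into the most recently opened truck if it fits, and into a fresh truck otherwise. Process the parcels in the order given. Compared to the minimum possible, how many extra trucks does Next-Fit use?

Next-Fit: [185] [23,102,19] [79,34] [196] [80] [160] [166] → 7 trucks.
Total size 1044 kg; any packing needs at least ⌈1044/200⌉ = 6 trucks.
An optimal packing achieves that bound: [196] [185] [166,34] [160,23] [102,80] [79,19] → 6 trucks.
Excess: 7 − 6 = 1.

1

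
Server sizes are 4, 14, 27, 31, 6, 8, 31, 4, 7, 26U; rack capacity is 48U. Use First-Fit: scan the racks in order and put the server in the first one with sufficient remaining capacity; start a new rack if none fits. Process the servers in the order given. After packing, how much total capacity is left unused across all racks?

34

4U → rack 1 (remaining 44U)
14U → rack 1 (remaining 30U)
27U → rack 1 (remaining 3U)
31U → rack 2 (remaining 17U)
6U → rack 2 (remaining 11U)
8U → rack 2 (remaining 3U)
31U → rack 3 (remaining 17U)
4U → rack 3 (remaining 13U)
7U → rack 3 (remaining 6U)
26U → rack 4 (remaining 22U)
4 racks × 48U = 192U; used 158U; unused 34U.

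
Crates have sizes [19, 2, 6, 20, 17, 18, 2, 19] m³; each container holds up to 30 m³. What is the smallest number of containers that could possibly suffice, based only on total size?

Total size = 19 + 2 + 6 + 20 + 17 + 18 + 2 + 19 = 103 m³.
⌈103 / 30⌉ = 4.

4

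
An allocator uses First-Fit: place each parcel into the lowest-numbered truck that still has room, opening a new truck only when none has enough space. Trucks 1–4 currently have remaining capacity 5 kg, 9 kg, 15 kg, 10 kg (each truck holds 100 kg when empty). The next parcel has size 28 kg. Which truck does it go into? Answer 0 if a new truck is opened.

0

No truck has ≥ 28 kg free, so a new truck is opened.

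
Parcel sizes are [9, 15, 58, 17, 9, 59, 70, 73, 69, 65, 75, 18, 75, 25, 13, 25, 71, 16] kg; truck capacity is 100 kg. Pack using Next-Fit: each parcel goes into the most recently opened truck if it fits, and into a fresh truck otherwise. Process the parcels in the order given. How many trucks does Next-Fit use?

10

Put 9 kg in truck 1; 91 kg remain.
Put 15 kg in truck 1; 76 kg remain.
Put 58 kg in truck 1; 18 kg remain.
Put 17 kg in truck 1; 1 kg remain.
Put 9 kg in truck 2; 91 kg remain.
Put 59 kg in truck 2; 32 kg remain.
Put 70 kg in truck 3; 30 kg remain.
Put 73 kg in truck 4; 27 kg remain.
Put 69 kg in truck 5; 31 kg remain.
Put 65 kg in truck 6; 35 kg remain.
Put 75 kg in truck 7; 25 kg remain.
Put 18 kg in truck 7; 7 kg remain.
Put 75 kg in truck 8; 25 kg remain.
Put 25 kg in truck 8; 0 kg remain.
Put 13 kg in truck 9; 87 kg remain.
Put 25 kg in truck 9; 62 kg remain.
Put 71 kg in truck 10; 29 kg remain.
Put 16 kg in truck 10; 13 kg remain.
Final trucks: [9,15,58,17] [9,59] [70] [73] [69] [65] [75,18] [75,25] [13,25] [71,16].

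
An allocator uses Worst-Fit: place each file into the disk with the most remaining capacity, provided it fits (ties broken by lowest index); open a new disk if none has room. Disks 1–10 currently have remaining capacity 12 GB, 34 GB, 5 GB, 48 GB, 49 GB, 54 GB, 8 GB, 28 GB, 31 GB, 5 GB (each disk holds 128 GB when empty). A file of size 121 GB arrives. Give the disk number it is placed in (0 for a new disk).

0

No disk has ≥ 121 GB free, so a new disk is opened.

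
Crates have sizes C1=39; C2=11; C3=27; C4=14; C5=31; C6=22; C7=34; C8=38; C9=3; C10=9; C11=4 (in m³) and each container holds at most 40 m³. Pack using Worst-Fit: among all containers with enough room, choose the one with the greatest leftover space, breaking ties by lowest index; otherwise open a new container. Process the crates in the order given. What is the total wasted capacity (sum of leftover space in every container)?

C1 (39 m³) → container 1 (remaining 1 m³)
C2 (11 m³) → container 2 (remaining 29 m³)
C3 (27 m³) → container 2 (remaining 2 m³)
C4 (14 m³) → container 3 (remaining 26 m³)
C5 (31 m³) → container 4 (remaining 9 m³)
C6 (22 m³) → container 3 (remaining 4 m³)
C7 (34 m³) → container 5 (remaining 6 m³)
C8 (38 m³) → container 6 (remaining 2 m³)
C9 (3 m³) → container 4 (remaining 6 m³)
C10 (9 m³) → container 7 (remaining 31 m³)
C11 (4 m³) → container 7 (remaining 27 m³)
7 containers × 40 m³ = 280 m³; used 232 m³; unused 48 m³.

48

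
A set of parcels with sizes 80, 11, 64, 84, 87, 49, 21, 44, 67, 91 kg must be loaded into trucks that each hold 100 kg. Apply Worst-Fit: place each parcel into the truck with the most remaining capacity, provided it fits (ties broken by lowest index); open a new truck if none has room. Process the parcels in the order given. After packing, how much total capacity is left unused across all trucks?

202

truck 1: place 80 kg, 20 kg left
truck 1: place 11 kg, 9 kg left
truck 2: place 64 kg, 36 kg left
truck 3: place 84 kg, 16 kg left
truck 4: place 87 kg, 13 kg left
truck 5: place 49 kg, 51 kg left
truck 5: place 21 kg, 30 kg left
truck 6: place 44 kg, 56 kg left
truck 7: place 67 kg, 33 kg left
truck 8: place 91 kg, 9 kg left
8 trucks × 100 kg = 800 kg; used 598 kg; unused 202 kg.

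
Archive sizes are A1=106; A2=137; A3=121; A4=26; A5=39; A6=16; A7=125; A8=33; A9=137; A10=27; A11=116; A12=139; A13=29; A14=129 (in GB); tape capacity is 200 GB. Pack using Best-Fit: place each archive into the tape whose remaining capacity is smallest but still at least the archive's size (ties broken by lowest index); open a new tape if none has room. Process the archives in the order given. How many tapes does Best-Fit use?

8

A1 (106 GB) → tape 1 (remaining 94 GB)
A2 (137 GB) → tape 2 (remaining 63 GB)
A3 (121 GB) → tape 3 (remaining 79 GB)
A4 (26 GB) → tape 2 (remaining 37 GB)
A5 (39 GB) → tape 3 (remaining 40 GB)
A6 (16 GB) → tape 2 (remaining 21 GB)
A7 (125 GB) → tape 4 (remaining 75 GB)
A8 (33 GB) → tape 3 (remaining 7 GB)
A9 (137 GB) → tape 5 (remaining 63 GB)
A10 (27 GB) → tape 5 (remaining 36 GB)
A11 (116 GB) → tape 6 (remaining 84 GB)
A12 (139 GB) → tape 7 (remaining 61 GB)
A13 (29 GB) → tape 5 (remaining 7 GB)
A14 (129 GB) → tape 8 (remaining 71 GB)
Final tapes: [106] [137,26,16] [121,39,33] [125] [137,27,29] [116] [139] [129].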